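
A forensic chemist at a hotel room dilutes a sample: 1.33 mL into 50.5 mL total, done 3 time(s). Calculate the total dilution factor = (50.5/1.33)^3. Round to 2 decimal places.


Dilution factor calculation:
Single dilution = V_total / V_sample = 50.5 / 1.33 ≈ 37.969925
Number of dilutions = 3
Total DF = (50.5 / 1.33)^3 (full precision, rounded at the end) = 54741.82

54741.82


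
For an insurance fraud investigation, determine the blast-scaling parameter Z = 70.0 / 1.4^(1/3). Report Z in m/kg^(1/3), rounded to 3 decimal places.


Scaled distance calculation:
W^(1/3) = 1.4^(1/3) = 1.118689
Z = R / W^(1/3) = 70.0 / 1.118689
Z = 62.573 m/kg^(1/3)

62.573


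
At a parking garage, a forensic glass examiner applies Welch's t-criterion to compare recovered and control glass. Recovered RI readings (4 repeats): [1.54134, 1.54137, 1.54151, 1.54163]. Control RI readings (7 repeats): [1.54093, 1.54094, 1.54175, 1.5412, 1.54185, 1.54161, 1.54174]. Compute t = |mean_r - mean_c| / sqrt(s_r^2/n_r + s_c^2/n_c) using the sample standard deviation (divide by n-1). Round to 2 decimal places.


Welch's t-criterion for glass RI comparison:
Recovered mean = sum / n_r = 6.16585 / 4 = 1.5414625
Control mean = sum / n_c = 10.79002 / 7 = 1.5414314
Recovered sample variance s_r^2 = 1.79583e-08
Control sample variance s_c^2 = 1.58381e-07
Welch SE (unpooled) = sqrt(s_r^2/n_r + s_c^2/n_c) = sqrt(4.48958e-09 + 2.26259e-08) = sqrt(2.71155e-08) = 0.000164668
|mean_r - mean_c| = 3.10714e-05
t = 3.10714e-05 / 0.000164668 = 0.19

0.19


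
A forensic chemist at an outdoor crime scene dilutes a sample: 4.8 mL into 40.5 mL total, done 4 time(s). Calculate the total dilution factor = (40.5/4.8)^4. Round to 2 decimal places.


Dilution factor calculation:
Single dilution = V_total / V_sample = 40.5 / 4.8 ≈ 8.4375
Number of dilutions = 4
Total DF = (40.5 / 4.8)^4 (full precision, rounded at the end) = 5068.22

5068.22


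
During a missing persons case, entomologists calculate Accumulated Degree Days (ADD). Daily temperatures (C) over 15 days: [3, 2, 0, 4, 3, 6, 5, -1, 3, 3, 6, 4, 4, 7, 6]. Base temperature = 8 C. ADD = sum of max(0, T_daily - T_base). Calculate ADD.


Computing ADD day by day:
Day 1: max(0, 3 - 8) = 0
Day 2: max(0, 2 - 8) = 0
Day 3: max(0, 0 - 8) = 0
Day 4: max(0, 4 - 8) = 0
Day 5: max(0, 3 - 8) = 0
Day 6: max(0, 6 - 8) = 0
Day 7: max(0, 5 - 8) = 0
Day 8: max(0, -1 - 8) = 0
Day 9: max(0, 3 - 8) = 0
Day 10: max(0, 3 - 8) = 0
Day 11: max(0, 6 - 8) = 0
Day 12: max(0, 4 - 8) = 0
Day 13: max(0, 4 - 8) = 0
Day 14: max(0, 7 - 8) = 0
Day 15: max(0, 6 - 8) = 0
Total ADD = 0

0


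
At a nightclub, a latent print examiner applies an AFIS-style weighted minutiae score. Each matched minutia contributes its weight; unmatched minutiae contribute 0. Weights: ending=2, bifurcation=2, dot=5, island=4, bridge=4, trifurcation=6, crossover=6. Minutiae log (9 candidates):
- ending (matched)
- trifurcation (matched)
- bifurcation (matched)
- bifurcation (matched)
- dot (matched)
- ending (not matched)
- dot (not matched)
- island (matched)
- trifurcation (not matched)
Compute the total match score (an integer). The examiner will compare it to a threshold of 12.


Weighted minutiae match score:
  ending: matched, +2 (running total 2)
  trifurcation: matched, +6 (running total 8)
  bifurcation: matched, +2 (running total 10)
  bifurcation: matched, +2 (running total 12)
  dot: matched, +5 (running total 17)
  ending: not matched, +0
  dot: not matched, +0
  island: matched, +4 (running total 21)
  trifurcation: not matched, +0
Total score = 21
Threshold = 12; verdict = identification

21


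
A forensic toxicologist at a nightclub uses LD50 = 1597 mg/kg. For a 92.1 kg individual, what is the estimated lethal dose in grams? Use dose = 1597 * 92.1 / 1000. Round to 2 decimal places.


Lethal dose calculation:
Lethal dose = LD50 * body_weight / 1000
= 1597 * 92.1 / 1000
= 147083.7 / 1000
= 147.08 g

147.08


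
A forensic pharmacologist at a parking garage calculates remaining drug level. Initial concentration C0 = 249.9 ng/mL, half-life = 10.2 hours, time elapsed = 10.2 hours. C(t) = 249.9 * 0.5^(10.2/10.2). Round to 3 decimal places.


Drug concentration decay:
Number of half-lives = t / t_half = 10.2 / 10.2 = 1
Decay factor = 0.5^1 = 0.5
C(t) = 249.9 * 0.5 = 124.950 ng/mL

124.950


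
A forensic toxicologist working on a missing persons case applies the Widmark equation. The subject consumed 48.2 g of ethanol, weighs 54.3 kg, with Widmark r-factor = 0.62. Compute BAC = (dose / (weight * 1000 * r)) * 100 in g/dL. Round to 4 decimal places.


Applying the Widmark formula:
BAC = (dose_g / (body_wt * 1000 * r)) * 100
Denominator = 54.3 * 1000 * 0.62 = 33666
BAC = (48.2 / 33666) * 100
BAC = 0.1432 g/dL

0.1432


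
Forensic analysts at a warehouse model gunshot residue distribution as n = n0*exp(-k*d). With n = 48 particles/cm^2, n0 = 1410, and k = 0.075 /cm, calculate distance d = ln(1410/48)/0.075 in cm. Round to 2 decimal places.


GSR distance calculation:
n0/n = 1410 / 48 = 29.375
ln(n0/n) = 3.380144
d = 3.380144 / 0.075 = 45.07 cm

45.07


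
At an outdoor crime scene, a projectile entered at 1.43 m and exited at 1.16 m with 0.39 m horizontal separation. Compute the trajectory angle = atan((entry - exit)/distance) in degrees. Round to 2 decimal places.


Bullet trajectory angle:
Height difference = 1.43 - 1.16 = 0.27 m
angle = atan(0.27 / 0.39)
angle = atan(0.692308)
angle = 34.70 degrees

34.70


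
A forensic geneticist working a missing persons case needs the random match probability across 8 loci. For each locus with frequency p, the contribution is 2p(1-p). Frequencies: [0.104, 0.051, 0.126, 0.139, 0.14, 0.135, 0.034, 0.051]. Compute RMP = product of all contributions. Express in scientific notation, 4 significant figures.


Computing RMP for 8 loci:
Locus 1: 2 * 0.104 * 0.896 = 0.186368
Locus 2: 2 * 0.051 * 0.949 = 0.096798
Locus 3: 2 * 0.126 * 0.874 = 0.220248
Locus 4: 2 * 0.139 * 0.861 = 0.239358
Locus 5: 2 * 0.14 * 0.86 = 0.2408
Locus 6: 2 * 0.135 * 0.865 = 0.23355
Locus 7: 2 * 0.034 * 0.966 = 0.065688
Locus 8: 2 * 0.051 * 0.949 = 0.096798
RMP = 3.401e-07

3.401e-07


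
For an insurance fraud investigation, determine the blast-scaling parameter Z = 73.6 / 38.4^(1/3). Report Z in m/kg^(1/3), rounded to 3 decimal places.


Scaled distance calculation:
W^(1/3) = 38.4^(1/3) = 3.373731
Z = R / W^(1/3) = 73.6 / 3.373731
Z = 21.816 m/kg^(1/3)

21.816


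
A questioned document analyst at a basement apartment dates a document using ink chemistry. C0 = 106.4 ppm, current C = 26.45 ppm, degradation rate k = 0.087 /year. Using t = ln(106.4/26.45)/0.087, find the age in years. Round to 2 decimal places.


Document age estimation:
C0/C = 106.4 / 26.45 = 4.022684
ln(C0/C) = 1.391949
t = 1.391949 / 0.087 = 16.00 years

16.00


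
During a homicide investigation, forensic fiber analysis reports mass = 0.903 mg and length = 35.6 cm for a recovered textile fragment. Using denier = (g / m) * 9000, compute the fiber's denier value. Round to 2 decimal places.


Denier calculation:
Mass in grams = 0.903 mg / 1000 = 0.000903 g
Length in meters = 35.6 cm / 100 = 0.356 m
Linear density = mass / length = 0.000903 / 0.356 = 0.00253652 g/m
Denier = (g/m) * 9000 = 0.00253652 * 9000 = 22.83

22.83


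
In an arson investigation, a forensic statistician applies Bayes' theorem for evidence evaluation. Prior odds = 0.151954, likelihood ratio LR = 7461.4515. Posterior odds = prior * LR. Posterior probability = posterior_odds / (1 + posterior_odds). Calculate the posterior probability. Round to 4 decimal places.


Bayesian evidence evaluation:
Posterior odds = prior_odds * LR = 0.151954 * 7461.4515 = 1133.797
Posterior probability = posterior_odds / (1 + posterior_odds)
= 1133.797 / (1 + 1133.797)
= 1133.797 / 1134.797
= 0.9991

0.9991


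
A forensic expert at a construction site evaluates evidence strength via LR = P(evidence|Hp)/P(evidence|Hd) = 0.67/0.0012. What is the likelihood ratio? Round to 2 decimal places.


Likelihood ratio calculation:
LR = P(E|Hp) / P(E|Hd)
LR = 0.67 / 0.0012
LR = 558.33

558.33


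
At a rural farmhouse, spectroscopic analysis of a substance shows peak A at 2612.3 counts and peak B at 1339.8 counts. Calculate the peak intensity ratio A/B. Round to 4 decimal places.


Spectral peak ratio:
Peak A = 2612.3 counts
Peak B = 1339.8 counts
Ratio = 2612.3 / 1339.8 = 1.9498

1.9498


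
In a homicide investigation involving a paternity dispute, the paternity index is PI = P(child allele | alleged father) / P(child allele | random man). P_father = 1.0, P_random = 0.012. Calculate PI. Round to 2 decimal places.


Paternity Index calculation:
PI = P(allele|father) / P(allele|random)
PI = 1.0 / 0.012
PI = 83.33

83.33


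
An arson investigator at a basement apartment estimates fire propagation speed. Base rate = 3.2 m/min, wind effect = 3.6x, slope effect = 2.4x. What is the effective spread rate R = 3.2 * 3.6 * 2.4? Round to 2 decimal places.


Fire spread rate calculation:
R = R0 * wind_factor * slope_factor
= 3.2 * 3.6 * 2.4
= 11.52 * 2.4
= 27.65 m/min

27.65


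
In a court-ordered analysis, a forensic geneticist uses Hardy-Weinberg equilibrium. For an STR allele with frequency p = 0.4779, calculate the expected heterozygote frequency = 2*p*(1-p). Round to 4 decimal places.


Hardy-Weinberg heterozygote frequency:
q = 1 - p = 1 - 0.4779 = 0.5221
2pq = 2 * 0.4779 * 0.5221 = 0.4990

0.4990


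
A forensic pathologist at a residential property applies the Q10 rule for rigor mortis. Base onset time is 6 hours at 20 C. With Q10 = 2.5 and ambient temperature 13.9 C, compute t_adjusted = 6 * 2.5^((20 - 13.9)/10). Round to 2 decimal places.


Rigor mortis time adjustment:
Exponent = (T_ref - T_actual) / 10 = (20 - 13.9) / 10 = 0.61
Q10 factor = 2.5^0.61 = 1.74881
t_adjusted = 6 * 1.74881 = 10.49 hours

10.49


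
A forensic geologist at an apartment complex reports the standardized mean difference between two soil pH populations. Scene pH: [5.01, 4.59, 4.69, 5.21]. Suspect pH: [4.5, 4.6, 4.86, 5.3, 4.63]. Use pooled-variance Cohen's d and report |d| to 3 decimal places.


Pooled-variance Cohen's d for soil pH comparison:
Scene mean = 19.5 / 4 = 4.875
Suspect mean = 23.89 / 5 = 4.778
Scene sample variance s_s^2 = 0.081967
Suspect sample variance s_c^2 = 0.10252
Pooled variance = ((n_s-1)*s_s^2 + (n_c-1)*s_c^2) / (n_s + n_c - 2) = 0.093711
Pooled SD = sqrt(0.093711) = 0.306123
Mean difference = 0.097
|d| = |0.097| / 0.306123 = 0.317

0.317


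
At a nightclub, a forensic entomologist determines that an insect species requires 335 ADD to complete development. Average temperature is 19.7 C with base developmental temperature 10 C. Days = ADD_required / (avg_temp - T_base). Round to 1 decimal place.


Insect development time:
Effective temperature = avg_temp - T_base = 19.7 - 10 = 9.7 C
Days = ADD / effective_temp = 335 / 9.7 = 34.5 days

34.5


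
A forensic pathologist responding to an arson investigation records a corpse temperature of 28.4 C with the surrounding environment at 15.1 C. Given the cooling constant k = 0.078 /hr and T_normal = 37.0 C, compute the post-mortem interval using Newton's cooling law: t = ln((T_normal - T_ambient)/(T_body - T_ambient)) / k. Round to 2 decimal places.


Using Newton's law of cooling:
t = ln((T_normal - T_ambient) / (T_body - T_ambient)) / k
T_normal - T_ambient = 21.9
T_body - T_ambient = 13.3
Ratio = 1.646617
ln(ratio) = 0.498723
t = 0.498723 / 0.078 = 6.39 hours

6.39


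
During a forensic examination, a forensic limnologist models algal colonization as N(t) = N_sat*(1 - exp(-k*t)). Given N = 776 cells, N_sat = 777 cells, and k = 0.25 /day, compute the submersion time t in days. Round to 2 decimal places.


PMSI from diatom colonization curve:
N / N_sat = 776 / 777 = 0.998713
1 - N/N_sat = 0.001287
ln(1 - N/N_sat) = -6.655441
t = -ln(1 - N/N_sat) / k = -(-6.655441) / 0.25 = 26.62 days

26.62


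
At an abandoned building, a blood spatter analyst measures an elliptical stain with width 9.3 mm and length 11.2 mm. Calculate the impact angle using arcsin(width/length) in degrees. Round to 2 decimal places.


Blood spatter impact angle calculation:
width / length = 9.3 / 11.2 = 0.830357
angle = arcsin(0.830357)
angle = 56.14 degrees

56.14


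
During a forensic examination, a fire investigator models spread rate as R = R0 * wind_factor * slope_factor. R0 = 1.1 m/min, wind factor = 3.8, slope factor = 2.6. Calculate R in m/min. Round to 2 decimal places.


Fire spread rate calculation:
R = R0 * wind_factor * slope_factor
= 1.1 * 3.8 * 2.6
= 4.18 * 2.6
= 10.87 m/min

10.87


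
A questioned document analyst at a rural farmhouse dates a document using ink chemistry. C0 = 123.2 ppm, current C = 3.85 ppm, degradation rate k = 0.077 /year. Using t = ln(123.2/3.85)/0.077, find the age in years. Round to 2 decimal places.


Document age estimation:
C0/C = 123.2 / 3.85 = 32
ln(C0/C) = 3.465736
t = 3.465736 / 0.077 = 45.01 years

45.01


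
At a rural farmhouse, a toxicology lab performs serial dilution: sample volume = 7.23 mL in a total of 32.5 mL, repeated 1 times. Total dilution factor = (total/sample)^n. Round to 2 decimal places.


Dilution factor calculation:
Single dilution = V_total / V_sample = 32.5 / 7.23 ≈ 4.495159
Number of dilutions = 1
Total DF = (32.5 / 7.23)^1 (full precision, rounded at the end) = 4.50

4.50


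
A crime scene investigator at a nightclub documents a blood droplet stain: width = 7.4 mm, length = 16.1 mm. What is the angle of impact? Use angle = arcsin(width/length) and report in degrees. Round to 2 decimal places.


Blood spatter impact angle calculation:
width / length = 7.4 / 16.1 = 0.459627
angle = arcsin(0.459627)
angle = 27.36 degrees

27.36


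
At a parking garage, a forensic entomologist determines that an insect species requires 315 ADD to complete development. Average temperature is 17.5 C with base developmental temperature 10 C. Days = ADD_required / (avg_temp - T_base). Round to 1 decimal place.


Insect development time:
Effective temperature = avg_temp - T_base = 17.5 - 10 = 7.5 C
Days = ADD / effective_temp = 315 / 7.5 = 42.0 days

42.0


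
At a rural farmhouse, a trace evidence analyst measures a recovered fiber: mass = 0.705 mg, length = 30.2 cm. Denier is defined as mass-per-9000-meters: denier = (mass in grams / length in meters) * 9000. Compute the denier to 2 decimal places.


Denier calculation:
Mass in grams = 0.705 mg / 1000 = 0.000705 g
Length in meters = 30.2 cm / 100 = 0.302 m
Linear density = mass / length = 0.000705 / 0.302 = 0.00233444 g/m
Denier = (g/m) * 9000 = 0.00233444 * 9000 = 21.01

21.01


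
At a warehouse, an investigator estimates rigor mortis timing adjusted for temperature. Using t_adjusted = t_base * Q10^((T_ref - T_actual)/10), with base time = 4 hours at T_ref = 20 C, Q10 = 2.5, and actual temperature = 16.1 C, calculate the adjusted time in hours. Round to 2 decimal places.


Rigor mortis time adjustment:
Exponent = (T_ref - T_actual) / 10 = (20 - 16.1) / 10 = 0.39
Q10 factor = 2.5^0.39 = 1.42954
t_adjusted = 4 * 1.42954 = 5.72 hours

5.72


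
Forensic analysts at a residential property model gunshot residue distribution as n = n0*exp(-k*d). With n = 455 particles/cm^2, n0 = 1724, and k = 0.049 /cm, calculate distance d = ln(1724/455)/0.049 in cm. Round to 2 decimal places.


GSR distance calculation:
n0/n = 1724 / 455 = 3.789011
ln(n0/n) = 1.332105
d = 1.332105 / 0.049 = 27.19 cm

27.19


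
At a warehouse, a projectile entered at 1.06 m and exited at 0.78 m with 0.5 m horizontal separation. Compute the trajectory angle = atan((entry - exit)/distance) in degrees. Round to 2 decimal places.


Bullet trajectory angle:
Height difference = 1.06 - 0.78 = 0.28 m
angle = atan(0.28 / 0.5)
angle = atan(0.56)
angle = 29.25 degrees

29.25


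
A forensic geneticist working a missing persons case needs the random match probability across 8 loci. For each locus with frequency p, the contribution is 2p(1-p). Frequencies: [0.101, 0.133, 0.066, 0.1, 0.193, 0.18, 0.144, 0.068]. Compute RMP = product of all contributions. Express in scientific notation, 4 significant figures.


Computing RMP for 8 loci:
Locus 1: 2 * 0.101 * 0.899 = 0.181598
Locus 2: 2 * 0.133 * 0.867 = 0.230622
Locus 3: 2 * 0.066 * 0.934 = 0.123288
Locus 4: 2 * 0.1 * 0.9 = 0.18
Locus 5: 2 * 0.193 * 0.807 = 0.311502
Locus 6: 2 * 0.18 * 0.82 = 0.2952
Locus 7: 2 * 0.144 * 0.856 = 0.246528
Locus 8: 2 * 0.068 * 0.932 = 0.126752
RMP = 2.671e-06

2.671e-06


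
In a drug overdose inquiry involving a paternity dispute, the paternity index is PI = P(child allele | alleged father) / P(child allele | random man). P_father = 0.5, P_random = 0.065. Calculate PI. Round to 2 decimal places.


Paternity Index calculation:
PI = P(allele|father) / P(allele|random)
PI = 0.5 / 0.065
PI = 7.69

7.69


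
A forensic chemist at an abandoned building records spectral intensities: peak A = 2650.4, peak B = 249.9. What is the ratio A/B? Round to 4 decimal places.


Spectral peak ratio:
Peak A = 2650.4 counts
Peak B = 249.9 counts
Ratio = 2650.4 / 249.9 = 10.6058

10.6058


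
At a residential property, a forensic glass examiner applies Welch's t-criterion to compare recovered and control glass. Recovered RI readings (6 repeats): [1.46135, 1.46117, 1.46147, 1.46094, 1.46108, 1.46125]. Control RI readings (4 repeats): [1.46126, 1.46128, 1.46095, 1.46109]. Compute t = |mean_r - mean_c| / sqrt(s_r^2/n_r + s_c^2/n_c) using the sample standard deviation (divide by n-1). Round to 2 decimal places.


Welch's t-criterion for glass RI comparison:
Recovered mean = sum / n_r = 8.76726 / 6 = 1.46121
Control mean = sum / n_c = 5.84458 / 4 = 1.461145
Recovered sample variance s_r^2 = 3.604e-08
Control sample variance s_c^2 = 2.41667e-08
Welch SE (unpooled) = sqrt(s_r^2/n_r + s_c^2/n_c) = sqrt(6.00667e-09 + 6.04167e-09) = sqrt(1.20483e-08) = 0.000109765
|mean_r - mean_c| = 6.5e-05
t = 6.5e-05 / 0.000109765 = 0.59

0.59


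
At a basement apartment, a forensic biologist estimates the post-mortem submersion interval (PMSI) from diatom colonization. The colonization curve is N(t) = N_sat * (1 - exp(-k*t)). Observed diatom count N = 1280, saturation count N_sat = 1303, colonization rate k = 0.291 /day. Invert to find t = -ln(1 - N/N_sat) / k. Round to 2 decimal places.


PMSI from diatom colonization curve:
N / N_sat = 1280 / 1303 = 0.982348
1 - N/N_sat = 0.017652
ln(1 - N/N_sat) = -4.036906
t = -ln(1 - N/N_sat) / k = -(-4.036906) / 0.291 = 13.87 days

13.87


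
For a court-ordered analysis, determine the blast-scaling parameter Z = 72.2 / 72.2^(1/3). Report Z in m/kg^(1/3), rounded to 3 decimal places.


Scaled distance calculation:
W^(1/3) = 72.2^(1/3) = 4.164016
Z = R / W^(1/3) = 72.2 / 4.164016
Z = 17.339 m/kg^(1/3)

17.339


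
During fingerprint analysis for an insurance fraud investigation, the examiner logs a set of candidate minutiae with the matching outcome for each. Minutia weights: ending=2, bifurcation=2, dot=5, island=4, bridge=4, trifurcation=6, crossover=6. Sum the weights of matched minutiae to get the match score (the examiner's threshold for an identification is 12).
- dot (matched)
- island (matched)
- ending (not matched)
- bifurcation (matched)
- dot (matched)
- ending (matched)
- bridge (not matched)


Weighted minutiae match score:
  dot: matched, +5 (running total 5)
  island: matched, +4 (running total 9)
  ending: not matched, +0
  bifurcation: matched, +2 (running total 11)
  dot: matched, +5 (running total 16)
  ending: matched, +2 (running total 18)
  bridge: not matched, +0
Total score = 18
Threshold = 12; verdict = identification

18


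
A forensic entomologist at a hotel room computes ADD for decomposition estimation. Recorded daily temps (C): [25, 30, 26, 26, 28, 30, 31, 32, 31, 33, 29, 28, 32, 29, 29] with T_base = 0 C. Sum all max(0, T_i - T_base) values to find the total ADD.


Computing ADD day by day:
Day 1: max(0, 25 - 0) = 25
Day 2: max(0, 30 - 0) = 30
Day 3: max(0, 26 - 0) = 26
Day 4: max(0, 26 - 0) = 26
Day 5: max(0, 28 - 0) = 28
Day 6: max(0, 30 - 0) = 30
Day 7: max(0, 31 - 0) = 31
Day 8: max(0, 32 - 0) = 32
Day 9: max(0, 31 - 0) = 31
Day 10: max(0, 33 - 0) = 33
Day 11: max(0, 29 - 0) = 29
Day 12: max(0, 28 - 0) = 28
Day 13: max(0, 32 - 0) = 32
Day 14: max(0, 29 - 0) = 29
Day 15: max(0, 29 - 0) = 29
Total ADD = 439

439


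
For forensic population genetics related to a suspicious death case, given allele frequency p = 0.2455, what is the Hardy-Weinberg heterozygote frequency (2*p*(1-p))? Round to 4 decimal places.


Hardy-Weinberg heterozygote frequency:
q = 1 - p = 1 - 0.2455 = 0.7545
2pq = 2 * 0.2455 * 0.7545 = 0.3705

0.3705


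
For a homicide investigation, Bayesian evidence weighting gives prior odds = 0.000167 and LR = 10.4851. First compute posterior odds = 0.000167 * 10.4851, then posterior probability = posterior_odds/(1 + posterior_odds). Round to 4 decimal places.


Bayesian evidence evaluation:
Posterior odds = prior_odds * LR = 0.000167 * 10.4851 = 0.001751012
Posterior probability = posterior_odds / (1 + posterior_odds)
= 0.001751012 / (1 + 0.001751012)
= 0.001751012 / 1.001751012
= 0.0017

0.0017


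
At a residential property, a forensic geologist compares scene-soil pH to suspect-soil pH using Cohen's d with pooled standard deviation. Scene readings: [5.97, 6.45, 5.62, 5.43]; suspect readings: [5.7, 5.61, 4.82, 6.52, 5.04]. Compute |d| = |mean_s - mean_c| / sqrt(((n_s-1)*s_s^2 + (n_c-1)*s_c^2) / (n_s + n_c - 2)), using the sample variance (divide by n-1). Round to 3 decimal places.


Pooled-variance Cohen's d for soil pH comparison:
Scene mean = 23.47 / 4 = 5.8675
Suspect mean = 27.69 / 5 = 5.538
Scene sample variance s_s^2 = 0.200825
Suspect sample variance s_c^2 = 0.43982
Pooled variance = ((n_s-1)*s_s^2 + (n_c-1)*s_c^2) / (n_s + n_c - 2) = 0.337394
Pooled SD = sqrt(0.337394) = 0.580856
Mean difference = 0.3295
|d| = |0.3295| / 0.580856 = 0.567

0.567


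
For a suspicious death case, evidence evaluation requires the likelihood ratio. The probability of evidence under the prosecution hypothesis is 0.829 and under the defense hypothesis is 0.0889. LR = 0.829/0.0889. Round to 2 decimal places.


Likelihood ratio calculation:
LR = P(E|Hp) / P(E|Hd)
LR = 0.829 / 0.0889
LR = 9.33

9.33


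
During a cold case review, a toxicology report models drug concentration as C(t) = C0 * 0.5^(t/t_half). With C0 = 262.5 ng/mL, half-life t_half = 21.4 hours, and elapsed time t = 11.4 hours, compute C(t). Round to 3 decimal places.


Drug concentration decay:
Number of half-lives = t / t_half = 11.4 / 21.4 = 0.53271
Decay factor = 0.5^0.53271 = 0.69125504
C(t) = 262.5 * 0.69125504 = 181.454 ng/mL

181.454


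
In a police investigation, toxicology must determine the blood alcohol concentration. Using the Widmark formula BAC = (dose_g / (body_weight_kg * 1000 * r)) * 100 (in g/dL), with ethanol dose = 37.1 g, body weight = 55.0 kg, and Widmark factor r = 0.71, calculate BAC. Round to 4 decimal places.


Applying the Widmark formula:
BAC = (dose_g / (body_wt * 1000 * r)) * 100
Denominator = 55.0 * 1000 * 0.71 = 39050
BAC = (37.1 / 39050) * 100
BAC = 0.0950 g/dL

0.0950


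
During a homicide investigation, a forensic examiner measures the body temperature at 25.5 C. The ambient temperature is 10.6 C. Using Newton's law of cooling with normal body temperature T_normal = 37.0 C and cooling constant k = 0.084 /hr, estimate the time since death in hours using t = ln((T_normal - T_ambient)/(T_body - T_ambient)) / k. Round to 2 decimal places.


Using Newton's law of cooling:
t = ln((T_normal - T_ambient) / (T_body - T_ambient)) / k
T_normal - T_ambient = 26.4
T_body - T_ambient = 14.9
Ratio = 1.771812
ln(ratio) = 0.572003
t = 0.572003 / 0.084 = 6.81 hours

6.81


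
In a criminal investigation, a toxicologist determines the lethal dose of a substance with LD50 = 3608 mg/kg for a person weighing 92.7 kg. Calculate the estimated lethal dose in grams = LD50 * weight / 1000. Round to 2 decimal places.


Lethal dose calculation:
Lethal dose = LD50 * body_weight / 1000
= 3608 * 92.7 / 1000
= 334461.6 / 1000
= 334.46 g

334.46


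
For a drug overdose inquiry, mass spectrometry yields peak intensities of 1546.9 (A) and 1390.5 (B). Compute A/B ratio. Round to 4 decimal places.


Spectral peak ratio:
Peak A = 1546.9 counts
Peak B = 1390.5 counts
Ratio = 1546.9 / 1390.5 = 1.1125

1.1125


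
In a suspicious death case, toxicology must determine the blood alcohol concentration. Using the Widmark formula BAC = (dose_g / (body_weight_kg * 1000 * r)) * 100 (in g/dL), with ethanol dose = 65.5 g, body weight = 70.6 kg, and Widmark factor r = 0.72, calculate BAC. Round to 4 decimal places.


Applying the Widmark formula:
BAC = (dose_g / (body_wt * 1000 * r)) * 100
Denominator = 70.6 * 1000 * 0.72 = 50832
BAC = (65.5 / 50832) * 100
BAC = 0.1289 g/dL

0.1289


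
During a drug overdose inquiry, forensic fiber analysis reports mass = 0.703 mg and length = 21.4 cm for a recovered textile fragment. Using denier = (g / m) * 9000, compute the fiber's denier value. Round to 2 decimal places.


Denier calculation:
Mass in grams = 0.703 mg / 1000 = 0.000703 g
Length in meters = 21.4 cm / 100 = 0.214 m
Linear density = mass / length = 0.000703 / 0.214 = 0.00328505 g/m
Denier = (g/m) * 9000 = 0.00328505 * 9000 = 29.57

29.57


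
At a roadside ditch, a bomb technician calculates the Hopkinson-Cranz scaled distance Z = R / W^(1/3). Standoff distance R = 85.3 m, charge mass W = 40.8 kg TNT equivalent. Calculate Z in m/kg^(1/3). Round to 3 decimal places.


Scaled distance calculation:
W^(1/3) = 40.8^(1/3) = 3.442601
Z = R / W^(1/3) = 85.3 / 3.442601
Z = 24.778 m/kg^(1/3)

24.778


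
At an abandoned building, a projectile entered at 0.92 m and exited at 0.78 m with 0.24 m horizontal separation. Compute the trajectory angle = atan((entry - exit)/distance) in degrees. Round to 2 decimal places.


Bullet trajectory angle:
Height difference = 0.92 - 0.78 = 0.14 m
angle = atan(0.14 / 0.24)
angle = atan(0.583333)
angle = 30.26 degrees

30.26


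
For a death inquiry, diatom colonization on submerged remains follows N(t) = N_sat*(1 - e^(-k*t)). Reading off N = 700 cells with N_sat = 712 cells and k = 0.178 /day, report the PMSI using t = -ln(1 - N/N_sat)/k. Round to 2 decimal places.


PMSI from diatom colonization curve:
N / N_sat = 700 / 712 = 0.983146
1 - N/N_sat = 0.016854
ln(1 - N/N_sat) = -4.083167
t = -ln(1 - N/N_sat) / k = -(-4.083167) / 0.178 = 22.94 days

22.94


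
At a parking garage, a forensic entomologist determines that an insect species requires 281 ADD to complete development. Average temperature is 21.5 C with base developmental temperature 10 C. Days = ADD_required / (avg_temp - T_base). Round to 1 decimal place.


Insect development time:
Effective temperature = avg_temp - T_base = 21.5 - 10 = 11.5 C
Days = ADD / effective_temp = 281 / 11.5 = 24.4 days

24.4


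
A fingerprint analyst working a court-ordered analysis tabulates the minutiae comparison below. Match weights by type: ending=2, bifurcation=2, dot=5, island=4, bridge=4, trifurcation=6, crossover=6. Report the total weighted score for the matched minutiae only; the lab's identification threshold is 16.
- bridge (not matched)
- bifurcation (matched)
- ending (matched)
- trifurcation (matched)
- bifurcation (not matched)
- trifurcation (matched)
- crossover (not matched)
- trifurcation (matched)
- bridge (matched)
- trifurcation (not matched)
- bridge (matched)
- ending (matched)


Weighted minutiae match score:
  bridge: not matched, +0
  bifurcation: matched, +2 (running total 2)
  ending: matched, +2 (running total 4)
  trifurcation: matched, +6 (running total 10)
  bifurcation: not matched, +0
  trifurcation: matched, +6 (running total 16)
  crossover: not matched, +0
  trifurcation: matched, +6 (running total 22)
  bridge: matched, +4 (running total 26)
  trifurcation: not matched, +0
  bridge: matched, +4 (running total 30)
  ending: matched, +2 (running total 32)
Total score = 32
Threshold = 16; verdict = identification

32


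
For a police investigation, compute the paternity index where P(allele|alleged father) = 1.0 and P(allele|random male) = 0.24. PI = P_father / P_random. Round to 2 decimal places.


Paternity Index calculation:
PI = P(allele|father) / P(allele|random)
PI = 1.0 / 0.24
PI = 4.17

4.17


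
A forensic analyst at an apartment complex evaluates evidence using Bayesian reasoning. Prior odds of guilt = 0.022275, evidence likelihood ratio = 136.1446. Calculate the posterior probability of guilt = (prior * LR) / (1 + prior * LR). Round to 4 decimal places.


Bayesian evidence evaluation:
Posterior odds = prior_odds * LR = 0.022275 * 136.1446 = 3.032621
Posterior probability = posterior_odds / (1 + posterior_odds)
= 3.032621 / (1 + 3.032621)
= 3.032621 / 4.032621
= 0.7520

0.7520


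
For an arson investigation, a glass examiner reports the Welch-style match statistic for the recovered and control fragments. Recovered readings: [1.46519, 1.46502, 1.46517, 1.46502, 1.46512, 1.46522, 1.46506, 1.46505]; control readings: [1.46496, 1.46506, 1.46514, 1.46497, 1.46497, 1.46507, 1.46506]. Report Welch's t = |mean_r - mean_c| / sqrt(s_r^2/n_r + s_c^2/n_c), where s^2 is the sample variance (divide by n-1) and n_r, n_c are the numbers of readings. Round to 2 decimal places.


Welch's t-criterion for glass RI comparison:
Recovered mean = sum / n_r = 11.72085 / 8 = 1.4651063
Control mean = sum / n_c = 10.25523 / 7 = 1.4650329
Recovered sample variance s_r^2 = 6.34107e-09
Control sample variance s_c^2 = 4.59048e-09
Welch SE (unpooled) = sqrt(s_r^2/n_r + s_c^2/n_c) = sqrt(7.92634e-10 + 6.55782e-10) = sqrt(1.44842e-09) = 3.80581e-05
|mean_r - mean_c| = 7.33929e-05
t = 7.33929e-05 / 3.80581e-05 = 1.93

1.93


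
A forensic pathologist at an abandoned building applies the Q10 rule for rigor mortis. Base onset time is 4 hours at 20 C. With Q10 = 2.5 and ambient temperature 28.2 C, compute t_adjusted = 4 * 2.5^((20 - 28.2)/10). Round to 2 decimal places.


Rigor mortis time adjustment:
Exponent = (T_ref - T_actual) / 10 = (20 - 28.2) / 10 = -0.82
Q10 factor = 2.5^-0.82 = 0.47173
t_adjusted = 4 * 0.47173 = 1.89 hours

1.89


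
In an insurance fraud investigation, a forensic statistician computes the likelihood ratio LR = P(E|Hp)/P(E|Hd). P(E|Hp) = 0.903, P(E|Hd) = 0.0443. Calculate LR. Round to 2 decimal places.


Likelihood ratio calculation:
LR = P(E|Hp) / P(E|Hd)
LR = 0.903 / 0.0443
LR = 20.38

20.38


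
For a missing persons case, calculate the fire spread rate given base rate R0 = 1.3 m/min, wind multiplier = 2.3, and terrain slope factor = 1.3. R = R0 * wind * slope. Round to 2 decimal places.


Fire spread rate calculation:
R = R0 * wind_factor * slope_factor
= 1.3 * 2.3 * 1.3
= 2.99 * 1.3
= 3.89 m/min

3.89


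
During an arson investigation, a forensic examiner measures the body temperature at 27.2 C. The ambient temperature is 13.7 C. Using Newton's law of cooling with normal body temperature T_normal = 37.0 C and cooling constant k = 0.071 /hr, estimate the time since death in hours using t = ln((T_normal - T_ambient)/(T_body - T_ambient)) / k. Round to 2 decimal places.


Using Newton's law of cooling:
t = ln((T_normal - T_ambient) / (T_body - T_ambient)) / k
T_normal - T_ambient = 23.3
T_body - T_ambient = 13.5
Ratio = 1.725926
ln(ratio) = 0.545764
t = 0.545764 / 0.071 = 7.69 hours

7.69


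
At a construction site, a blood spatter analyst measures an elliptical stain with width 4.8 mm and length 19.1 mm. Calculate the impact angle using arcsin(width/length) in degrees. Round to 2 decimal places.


Blood spatter impact angle calculation:
width / length = 4.8 / 19.1 = 0.251309
angle = arcsin(0.251309)
angle = 14.55 degrees

14.55


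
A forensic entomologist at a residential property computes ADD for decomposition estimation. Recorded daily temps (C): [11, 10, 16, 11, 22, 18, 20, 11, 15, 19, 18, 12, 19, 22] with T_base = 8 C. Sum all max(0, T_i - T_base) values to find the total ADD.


Computing ADD day by day:
Day 1: max(0, 11 - 8) = 3
Day 2: max(0, 10 - 8) = 2
Day 3: max(0, 16 - 8) = 8
Day 4: max(0, 11 - 8) = 3
Day 5: max(0, 22 - 8) = 14
Day 6: max(0, 18 - 8) = 10
Day 7: max(0, 20 - 8) = 12
Day 8: max(0, 11 - 8) = 3
Day 9: max(0, 15 - 8) = 7
Day 10: max(0, 19 - 8) = 11
Day 11: max(0, 18 - 8) = 10
Day 12: max(0, 12 - 8) = 4
Day 13: max(0, 19 - 8) = 11
Day 14: max(0, 22 - 8) = 14
Total ADD = 112

112


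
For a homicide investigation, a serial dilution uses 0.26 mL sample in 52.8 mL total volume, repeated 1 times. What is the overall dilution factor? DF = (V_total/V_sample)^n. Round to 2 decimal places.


Dilution factor calculation:
Single dilution = V_total / V_sample = 52.8 / 0.26 ≈ 203.076923
Number of dilutions = 1
Total DF = (52.8 / 0.26)^1 (full precision, rounded at the end) = 203.08

203.08


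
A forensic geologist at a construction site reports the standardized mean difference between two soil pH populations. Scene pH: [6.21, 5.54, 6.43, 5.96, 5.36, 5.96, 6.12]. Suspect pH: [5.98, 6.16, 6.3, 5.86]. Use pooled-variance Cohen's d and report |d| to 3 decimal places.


Pooled-variance Cohen's d for soil pH comparison:
Scene mean = 41.58 / 7 = 5.94
Suspect mean = 24.3 / 4 = 6.075
Scene sample variance s_s^2 = 0.140433
Suspect sample variance s_c^2 = 0.0377
Pooled variance = ((n_s-1)*s_s^2 + (n_c-1)*s_c^2) / (n_s + n_c - 2) = 0.106189
Pooled SD = sqrt(0.106189) = 0.325867
Mean difference = -0.135
|d| = |-0.135| / 0.325867 = 0.414

0.414


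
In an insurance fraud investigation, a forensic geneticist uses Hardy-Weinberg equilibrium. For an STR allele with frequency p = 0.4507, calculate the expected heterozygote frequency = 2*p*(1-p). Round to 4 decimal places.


Hardy-Weinberg heterozygote frequency:
q = 1 - p = 1 - 0.4507 = 0.5493
2pq = 2 * 0.4507 * 0.5493 = 0.4951

0.4951


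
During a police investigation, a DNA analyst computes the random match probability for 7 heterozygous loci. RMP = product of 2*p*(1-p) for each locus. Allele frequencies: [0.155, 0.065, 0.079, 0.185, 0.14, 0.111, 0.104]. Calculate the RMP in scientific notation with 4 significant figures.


Computing RMP for 7 loci:
Locus 1: 2 * 0.155 * 0.845 = 0.26195
Locus 2: 2 * 0.065 * 0.935 = 0.12155
Locus 3: 2 * 0.079 * 0.921 = 0.145518
Locus 4: 2 * 0.185 * 0.815 = 0.30155
Locus 5: 2 * 0.14 * 0.86 = 0.2408
Locus 6: 2 * 0.111 * 0.889 = 0.197358
Locus 7: 2 * 0.104 * 0.896 = 0.186368
RMP = 1.237e-05

1.237e-05


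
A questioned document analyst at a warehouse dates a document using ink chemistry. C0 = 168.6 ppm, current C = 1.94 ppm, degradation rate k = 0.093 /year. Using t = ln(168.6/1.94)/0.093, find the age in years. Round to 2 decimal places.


Document age estimation:
C0/C = 168.6 / 1.94 = 86.907216
ln(C0/C) = 4.464841
t = 4.464841 / 0.093 = 48.01 years

48.01


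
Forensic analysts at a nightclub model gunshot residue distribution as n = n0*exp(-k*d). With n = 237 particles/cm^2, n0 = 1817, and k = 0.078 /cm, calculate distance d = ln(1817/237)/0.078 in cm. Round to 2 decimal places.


GSR distance calculation:
n0/n = 1817 / 237 = 7.666667
ln(n0/n) = 2.036882
d = 2.036882 / 0.078 = 26.11 cm

26.11


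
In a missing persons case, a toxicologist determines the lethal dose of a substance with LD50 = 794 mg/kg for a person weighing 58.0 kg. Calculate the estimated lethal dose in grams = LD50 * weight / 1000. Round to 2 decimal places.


Lethal dose calculation:
Lethal dose = LD50 * body_weight / 1000
= 794 * 58.0 / 1000
= 46052 / 1000
= 46.05 g

46.05


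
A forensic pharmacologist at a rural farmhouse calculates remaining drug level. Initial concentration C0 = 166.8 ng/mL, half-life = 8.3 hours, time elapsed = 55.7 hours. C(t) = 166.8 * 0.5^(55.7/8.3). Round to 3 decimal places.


Drug concentration decay:
Number of half-lives = t / t_half = 55.7 / 8.3 = 6.710843
Decay factor = 0.5^6.710843 = 0.0095463
C(t) = 166.8 * 0.0095463 = 1.592 ng/mL

1.592


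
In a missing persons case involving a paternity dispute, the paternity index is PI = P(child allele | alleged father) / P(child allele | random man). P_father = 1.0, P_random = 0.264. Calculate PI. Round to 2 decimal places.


Paternity Index calculation:
PI = P(allele|father) / P(allele|random)
PI = 1.0 / 0.264
PI = 3.79

3.79


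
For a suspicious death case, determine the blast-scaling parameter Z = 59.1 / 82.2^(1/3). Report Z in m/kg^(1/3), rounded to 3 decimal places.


Scaled distance calculation:
W^(1/3) = 82.2^(1/3) = 4.348011
Z = R / W^(1/3) = 59.1 / 4.348011
Z = 13.592 m/kg^(1/3)

13.592


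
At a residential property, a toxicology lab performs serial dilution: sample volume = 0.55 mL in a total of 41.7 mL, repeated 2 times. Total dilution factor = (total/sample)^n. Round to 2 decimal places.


Dilution factor calculation:
Single dilution = V_total / V_sample = 41.7 / 0.55 ≈ 75.818182
Number of dilutions = 2
Total DF = (41.7 / 0.55)^2 (full precision, rounded at the end) = 5748.40

5748.40


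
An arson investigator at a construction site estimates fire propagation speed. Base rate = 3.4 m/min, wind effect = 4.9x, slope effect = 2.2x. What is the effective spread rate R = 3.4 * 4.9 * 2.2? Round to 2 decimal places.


Fire spread rate calculation:
R = R0 * wind_factor * slope_factor
= 3.4 * 4.9 * 2.2
= 16.66 * 2.2
= 36.65 m/min

36.65


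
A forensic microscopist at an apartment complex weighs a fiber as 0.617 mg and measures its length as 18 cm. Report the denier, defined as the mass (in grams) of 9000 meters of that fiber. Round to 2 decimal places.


Denier calculation:
Mass in grams = 0.617 mg / 1000 = 0.000617 g
Length in meters = 18 cm / 100 = 0.18 m
Linear density = mass / length = 0.000617 / 0.18 = 0.00342778 g/m
Denier = (g/m) * 9000 = 0.00342778 * 9000 = 30.85

30.85


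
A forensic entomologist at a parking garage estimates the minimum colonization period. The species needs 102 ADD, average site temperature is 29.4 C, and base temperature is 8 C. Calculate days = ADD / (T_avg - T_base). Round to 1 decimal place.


Insect development time:
Effective temperature = avg_temp - T_base = 29.4 - 8 = 21.4 C
Days = ADD / effective_temp = 102 / 21.4 = 4.8 days

4.8


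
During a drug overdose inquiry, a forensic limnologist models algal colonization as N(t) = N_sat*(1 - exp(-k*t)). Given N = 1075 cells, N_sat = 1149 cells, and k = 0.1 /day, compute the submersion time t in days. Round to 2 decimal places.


PMSI from diatom colonization curve:
N / N_sat = 1075 / 1149 = 0.935596
1 - N/N_sat = 0.064404
ln(1 - N/N_sat) = -2.74258
t = -ln(1 - N/N_sat) / k = -(-2.74258) / 0.1 = 27.43 days

27.43


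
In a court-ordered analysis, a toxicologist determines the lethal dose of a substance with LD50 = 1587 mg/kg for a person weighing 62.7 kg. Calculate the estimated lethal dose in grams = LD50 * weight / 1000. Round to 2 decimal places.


Lethal dose calculation:
Lethal dose = LD50 * body_weight / 1000
= 1587 * 62.7 / 1000
= 99504.9 / 1000
= 99.50 g

99.50


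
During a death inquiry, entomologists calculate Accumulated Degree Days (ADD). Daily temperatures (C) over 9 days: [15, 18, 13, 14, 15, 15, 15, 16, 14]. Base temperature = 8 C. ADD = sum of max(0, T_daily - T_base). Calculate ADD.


Computing ADD day by day:
Day 1: max(0, 15 - 8) = 7
Day 2: max(0, 18 - 8) = 10
Day 3: max(0, 13 - 8) = 5
Day 4: max(0, 14 - 8) = 6
Day 5: max(0, 15 - 8) = 7
Day 6: max(0, 15 - 8) = 7
Day 7: max(0, 15 - 8) = 7
Day 8: max(0, 16 - 8) = 8
Day 9: max(0, 14 - 8) = 6
Total ADD = 63

63


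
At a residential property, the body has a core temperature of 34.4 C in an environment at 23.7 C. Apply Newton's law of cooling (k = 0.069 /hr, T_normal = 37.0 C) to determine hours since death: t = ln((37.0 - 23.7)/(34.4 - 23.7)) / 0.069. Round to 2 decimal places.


Using Newton's law of cooling:
t = ln((T_normal - T_ambient) / (T_body - T_ambient)) / k
T_normal - T_ambient = 13.3
T_body - T_ambient = 10.7
Ratio = 1.242991
ln(ratio) = 0.217521
t = 0.217521 / 0.069 = 3.15 hours

3.15
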